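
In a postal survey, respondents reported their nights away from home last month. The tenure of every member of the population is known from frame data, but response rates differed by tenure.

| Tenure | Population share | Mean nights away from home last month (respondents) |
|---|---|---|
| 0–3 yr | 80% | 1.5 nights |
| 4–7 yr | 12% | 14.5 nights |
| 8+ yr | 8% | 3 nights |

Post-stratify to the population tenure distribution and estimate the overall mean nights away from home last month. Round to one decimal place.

3.2

Post-stratification weights by population share, not respondent share:
  0–3 yr: 0.8 × 1.5 = 1.2
  4–7 yr: 0.12 × 14.5 = 1.74
  8+ yr: 0.08 × 3 = 0.24
Post-stratified estimate = 3.18 → 3.2.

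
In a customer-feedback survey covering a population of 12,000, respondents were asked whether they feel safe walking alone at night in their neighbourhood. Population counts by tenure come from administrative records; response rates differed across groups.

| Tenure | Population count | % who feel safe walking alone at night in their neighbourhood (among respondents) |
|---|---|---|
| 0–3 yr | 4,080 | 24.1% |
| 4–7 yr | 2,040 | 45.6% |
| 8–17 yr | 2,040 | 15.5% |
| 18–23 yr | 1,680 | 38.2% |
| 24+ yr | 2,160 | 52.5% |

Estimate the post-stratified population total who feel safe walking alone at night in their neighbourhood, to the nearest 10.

Apply each group's respondent rate to its population count:
  0–3 yr: 4,080 × 24.1% = 983.28
  4–7 yr: 2,040 × 45.6% = 930.24
  8–17 yr: 2,040 × 15.5% = 316.2
  18–23 yr: 1,680 × 38.2% = 641.76
  24+ yr: 2,160 × 52.5% = 1134
Estimated total = 4005.48 → 4,010.

4,010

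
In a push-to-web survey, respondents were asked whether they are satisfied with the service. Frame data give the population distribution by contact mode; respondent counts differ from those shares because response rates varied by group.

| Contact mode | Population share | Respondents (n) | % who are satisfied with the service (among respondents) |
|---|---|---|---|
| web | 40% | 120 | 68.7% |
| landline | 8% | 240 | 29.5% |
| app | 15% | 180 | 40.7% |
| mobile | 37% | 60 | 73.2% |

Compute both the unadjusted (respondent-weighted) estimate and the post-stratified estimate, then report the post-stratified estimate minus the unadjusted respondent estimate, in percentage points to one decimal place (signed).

Unadjusted (pooled respondent) estimate weights by respondent counts:
  (120/600)×68.7 + (240/600)×29.5 + (180/600)×40.7 + (60/600)×73.2 = 45.07%
Reweighting by population contact mode shares:
  0.4×68.7 + 0.08×29.5 + 0.15×40.7 + 0.37×73.2 = 63.029%
Difference = 63.029 − 45.07 = 17.959 pp.

+18.0 percentage points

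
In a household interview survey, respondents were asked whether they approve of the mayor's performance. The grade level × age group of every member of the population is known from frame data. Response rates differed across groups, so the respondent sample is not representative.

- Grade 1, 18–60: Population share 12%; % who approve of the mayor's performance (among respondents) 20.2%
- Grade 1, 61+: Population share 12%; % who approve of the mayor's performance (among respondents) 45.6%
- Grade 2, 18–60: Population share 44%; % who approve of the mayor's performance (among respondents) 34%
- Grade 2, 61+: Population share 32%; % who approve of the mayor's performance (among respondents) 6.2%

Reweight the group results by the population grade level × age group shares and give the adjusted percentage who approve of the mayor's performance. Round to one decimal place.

Each cell contributes population-share × respondent value:
  Grade 1, 18–60: 0.12 × 20.2 = 2.424
  Grade 1, 61+: 0.12 × 45.6 = 5.472
  Grade 2, 18–60: 0.44 × 34 = 14.96
  Grade 2, 61+: 0.32 × 6.2 = 1.984
Post-stratified estimate = 24.84 → 24.8%.

24.8%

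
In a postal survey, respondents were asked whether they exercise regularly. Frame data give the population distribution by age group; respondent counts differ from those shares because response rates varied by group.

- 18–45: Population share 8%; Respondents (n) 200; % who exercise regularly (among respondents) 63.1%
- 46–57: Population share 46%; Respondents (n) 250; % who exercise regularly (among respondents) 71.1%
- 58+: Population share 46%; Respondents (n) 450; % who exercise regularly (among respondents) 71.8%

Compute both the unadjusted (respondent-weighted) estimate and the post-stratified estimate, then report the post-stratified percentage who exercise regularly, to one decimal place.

70.8%

Unadjusted (pooled respondent) estimate weights by respondent counts:
  (200/900)×63.1 + (250/900)×71.1 + (450/900)×71.8 = 69.6722%
Post-stratified estimate weights by population shares:
  0.08×63.1 + 0.46×71.1 + 0.46×71.8 = 70.782%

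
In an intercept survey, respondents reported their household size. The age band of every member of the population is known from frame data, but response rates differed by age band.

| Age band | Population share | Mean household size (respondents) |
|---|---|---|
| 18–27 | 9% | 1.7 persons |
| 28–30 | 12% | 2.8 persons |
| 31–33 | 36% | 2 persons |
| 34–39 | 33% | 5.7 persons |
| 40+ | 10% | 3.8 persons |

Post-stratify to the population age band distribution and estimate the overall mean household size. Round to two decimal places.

3.47

Post-stratification weights by population share, not respondent share:
  18–27: 0.09 × 1.7 = 0.153
  28–30: 0.12 × 2.8 = 0.336
  31–33: 0.36 × 2 = 0.72
  34–39: 0.33 × 5.7 = 1.881
  40+: 0.1 × 3.8 = 0.38
Post-stratified estimate = 3.47 → 3.47.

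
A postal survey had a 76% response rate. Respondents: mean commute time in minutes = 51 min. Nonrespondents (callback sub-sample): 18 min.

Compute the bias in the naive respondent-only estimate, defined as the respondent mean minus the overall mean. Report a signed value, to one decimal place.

Nonresponse fraction = 1 − 0.76 = 0.24.
Bias = (nonresponse fraction) × (respondent mean − nonrespondent mean)
     = 0.24 × (51 − 18) = 0.24 × 33 = 7.92.

+7.9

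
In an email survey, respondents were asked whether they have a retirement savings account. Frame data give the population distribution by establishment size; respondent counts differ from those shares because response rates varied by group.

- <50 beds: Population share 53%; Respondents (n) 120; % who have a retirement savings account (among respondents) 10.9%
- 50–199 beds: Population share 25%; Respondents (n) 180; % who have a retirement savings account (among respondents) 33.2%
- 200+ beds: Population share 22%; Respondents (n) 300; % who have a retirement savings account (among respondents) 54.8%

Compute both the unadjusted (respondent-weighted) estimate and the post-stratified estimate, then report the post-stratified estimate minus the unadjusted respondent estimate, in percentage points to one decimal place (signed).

-13.4 percentage points

Naive respondent-only estimate (weights = respondent counts):
  (120/600)×10.9 + (180/600)×33.2 + (300/600)×54.8 = 39.54%
Post-stratifying to population shares instead:
  0.53×10.9 + 0.25×33.2 + 0.22×54.8 = 26.133%
Difference = 26.133 − 39.54 = -13.407 pp.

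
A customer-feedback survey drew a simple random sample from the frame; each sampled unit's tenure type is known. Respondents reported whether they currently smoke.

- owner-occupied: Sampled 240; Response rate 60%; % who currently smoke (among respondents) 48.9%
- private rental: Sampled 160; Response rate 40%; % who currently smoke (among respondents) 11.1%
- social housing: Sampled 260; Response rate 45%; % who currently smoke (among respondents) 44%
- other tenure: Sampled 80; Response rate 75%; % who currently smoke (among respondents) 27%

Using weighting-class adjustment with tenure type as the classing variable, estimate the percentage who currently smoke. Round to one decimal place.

36.6%

Weighting each respondent by the inverse class response rate inflates each class back to its sampled size, so the class weight is n_sampled:
  owner-occupied: 240 × 48.9 = 11,736
  private rental: 160 × 11.1 = 1776
  social housing: 260 × 44 = 11,440
  other tenure: 80 × 27 = 2160
Adjusted estimate = 27,112 / 740 = 36.6378 → 36.6%.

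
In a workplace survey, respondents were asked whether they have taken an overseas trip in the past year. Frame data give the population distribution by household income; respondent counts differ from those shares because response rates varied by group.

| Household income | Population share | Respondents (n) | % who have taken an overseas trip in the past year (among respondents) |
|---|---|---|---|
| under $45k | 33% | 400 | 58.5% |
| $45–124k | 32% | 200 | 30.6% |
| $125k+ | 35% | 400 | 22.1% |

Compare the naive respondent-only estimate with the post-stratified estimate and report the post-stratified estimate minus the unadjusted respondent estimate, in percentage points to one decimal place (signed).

-1.5 percentage points

Unadjusted (pooled respondent) estimate weights by respondent counts:
  (400/1000)×58.5 + (200/1000)×30.6 + (400/1000)×22.1 = 38.36%
Post-stratifying to population shares instead:
  0.33×58.5 + 0.32×30.6 + 0.35×22.1 = 36.832%
Difference = 36.832 − 38.36 = -1.528 pp.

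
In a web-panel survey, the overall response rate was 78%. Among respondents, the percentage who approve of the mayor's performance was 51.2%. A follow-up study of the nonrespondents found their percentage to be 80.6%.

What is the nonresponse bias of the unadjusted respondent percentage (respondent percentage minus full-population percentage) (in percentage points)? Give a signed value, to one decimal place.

Nonresponse fraction = 1 − 0.78 = 0.22.
Bias = (nonresponse fraction) × (respondent percentage − nonrespondent percentage)
     = 0.22 × (51.2 − 80.6) = 0.22 × -29.4 = -6.468.

-6.5 percentage points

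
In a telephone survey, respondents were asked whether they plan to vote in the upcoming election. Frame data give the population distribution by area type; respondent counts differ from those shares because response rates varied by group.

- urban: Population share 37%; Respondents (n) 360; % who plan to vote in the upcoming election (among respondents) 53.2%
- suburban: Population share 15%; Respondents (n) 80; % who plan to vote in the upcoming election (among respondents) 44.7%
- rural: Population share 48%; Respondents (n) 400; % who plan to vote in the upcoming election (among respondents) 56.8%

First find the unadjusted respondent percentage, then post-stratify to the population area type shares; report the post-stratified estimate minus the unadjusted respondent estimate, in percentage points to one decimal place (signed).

Unadjusted (pooled respondent) estimate weights by respondent counts:
  (360/840)×53.2 + (80/840)×44.7 + (400/840)×56.8 = 54.1048%
Post-stratified estimate weights by population shares:
  0.37×53.2 + 0.15×44.7 + 0.48×56.8 = 53.653%
Difference = 53.653 − 54.1048 = -0.4518 pp.

-0.5 percentage points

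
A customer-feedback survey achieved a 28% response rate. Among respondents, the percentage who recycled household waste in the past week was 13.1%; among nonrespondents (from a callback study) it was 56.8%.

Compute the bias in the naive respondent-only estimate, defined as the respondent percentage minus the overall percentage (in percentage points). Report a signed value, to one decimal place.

Nonresponse fraction = 1 − 0.28 = 0.72.
Bias = (nonresponse fraction) × (respondent percentage − nonrespondent percentage)
     = 0.72 × (13.1 − 56.8) = 0.72 × -43.7 = -31.464.

-31.5 percentage points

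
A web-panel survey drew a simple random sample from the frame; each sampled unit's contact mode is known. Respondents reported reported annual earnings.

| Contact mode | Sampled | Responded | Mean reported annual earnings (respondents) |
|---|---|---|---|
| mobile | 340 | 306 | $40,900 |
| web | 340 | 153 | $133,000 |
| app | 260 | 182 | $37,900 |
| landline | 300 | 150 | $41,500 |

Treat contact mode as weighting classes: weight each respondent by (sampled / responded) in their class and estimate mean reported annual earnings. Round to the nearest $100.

Class response rates: mobile 306/340 = 90%, web 153/340 = 45%, app 182/260 = 70%, landline 150/300 = 50%.
Weighting each respondent by the inverse class response rate inflates each class back to its sampled size, so the class weight is n_sampled:
  mobile: 340 × 40,900 = 13,906,000
  web: 340 × 133,000 = 45,220,000
  app: 260 × 37,900 = 9,854,000
  landline: 300 × 41,500 = 12,450,000
Adjusted estimate = 81,430,000 / 1,240 = 65669.4 → $65,700.

$65,700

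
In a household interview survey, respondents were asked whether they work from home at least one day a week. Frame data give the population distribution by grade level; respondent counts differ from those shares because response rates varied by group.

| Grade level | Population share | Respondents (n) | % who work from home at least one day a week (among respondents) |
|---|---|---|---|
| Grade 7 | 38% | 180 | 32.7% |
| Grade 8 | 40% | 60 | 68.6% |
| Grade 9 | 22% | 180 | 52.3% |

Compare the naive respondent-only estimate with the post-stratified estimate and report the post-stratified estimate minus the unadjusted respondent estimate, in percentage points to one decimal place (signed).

+5.1 percentage points

Naive respondent-only estimate (weights = respondent counts):
  (180/420)×32.7 + (60/420)×68.6 + (180/420)×52.3 = 46.2286%
Post-stratified estimate weights by population shares:
  0.38×32.7 + 0.4×68.6 + 0.22×52.3 = 51.372%
Difference = 51.372 − 46.2286 = 5.1434 pp.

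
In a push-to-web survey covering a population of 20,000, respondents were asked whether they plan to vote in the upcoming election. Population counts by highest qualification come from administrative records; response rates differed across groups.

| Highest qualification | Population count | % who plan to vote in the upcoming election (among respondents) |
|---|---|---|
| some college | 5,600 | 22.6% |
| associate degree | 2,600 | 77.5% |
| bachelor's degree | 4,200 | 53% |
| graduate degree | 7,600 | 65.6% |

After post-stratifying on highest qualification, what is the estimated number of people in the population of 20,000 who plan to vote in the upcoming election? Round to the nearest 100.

Each cell contributes its population count × the respondent rate:
  some college: 5,600 × 22.6% = 1265.6
  associate degree: 2,600 × 77.5% = 2015
  bachelor's degree: 4,200 × 53% = 2226
  graduate degree: 7,600 × 65.6% = 4985.6
Estimated total = 10492.2 → 10,500.

10,500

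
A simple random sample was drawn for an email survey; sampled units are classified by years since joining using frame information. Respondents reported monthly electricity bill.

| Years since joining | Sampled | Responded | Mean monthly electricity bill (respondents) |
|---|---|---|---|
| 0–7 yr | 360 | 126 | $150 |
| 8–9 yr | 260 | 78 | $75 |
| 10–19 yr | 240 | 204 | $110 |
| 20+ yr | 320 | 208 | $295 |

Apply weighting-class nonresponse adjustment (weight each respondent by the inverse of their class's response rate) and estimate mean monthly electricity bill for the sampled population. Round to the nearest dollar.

Response rates by class: 0–7 yr 126/360 = 35%, 8–9 yr 78/260 = 30%, 10–19 yr 204/240 = 85%, 20+ yr 208/320 = 65%.
With weight = n_sampled/n_responded per class, the weighted class total is n_sampled:
  0–7 yr: 360 × 150 = 54,000
  8–9 yr: 260 × 75 = 19,500
  10–19 yr: 240 × 110 = 26,400
  20+ yr: 320 × 295 = 94,400
Adjusted estimate = 194,300 / 1,180 = 164.661 → $165.

$165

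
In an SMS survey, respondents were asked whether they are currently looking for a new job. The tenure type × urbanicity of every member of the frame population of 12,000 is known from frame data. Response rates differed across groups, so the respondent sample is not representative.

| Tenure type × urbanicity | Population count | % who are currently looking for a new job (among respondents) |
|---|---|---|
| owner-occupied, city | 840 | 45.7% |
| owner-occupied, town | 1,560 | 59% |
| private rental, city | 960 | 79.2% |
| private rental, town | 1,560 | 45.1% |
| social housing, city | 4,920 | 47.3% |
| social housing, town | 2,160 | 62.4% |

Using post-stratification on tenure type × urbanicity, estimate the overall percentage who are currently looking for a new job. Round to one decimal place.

53.7%

Reweight to the known tenure type × urbanicity distribution:
  owner-occupied, city: (840/12,000) × 45.7 = 3.199
  owner-occupied, town: (1,560/12,000) × 59 = 7.67
  private rental, city: (960/12,000) × 79.2 = 6.336
  private rental, town: (1,560/12,000) × 45.1 = 5.863
  social housing, city: (4,920/12,000) × 47.3 = 19.393
  social housing, town: (2,160/12,000) × 62.4 = 11.232
Post-stratified estimate = 53.693 → 53.7%.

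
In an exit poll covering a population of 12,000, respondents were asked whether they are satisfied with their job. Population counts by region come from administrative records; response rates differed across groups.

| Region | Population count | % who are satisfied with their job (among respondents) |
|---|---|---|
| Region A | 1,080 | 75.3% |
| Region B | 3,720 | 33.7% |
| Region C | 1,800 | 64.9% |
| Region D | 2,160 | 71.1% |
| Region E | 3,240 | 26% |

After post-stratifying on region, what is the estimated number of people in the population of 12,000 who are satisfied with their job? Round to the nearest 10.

Estimated count per cell = population count × respondent percentage:
  Region A: 1,080 × 75.3% = 813.24
  Region B: 3,720 × 33.7% = 1253.64
  Region C: 1,800 × 64.9% = 1168.2
  Region D: 2,160 × 71.1% = 1535.76
  Region E: 3,240 × 26% = 842.4
Estimated total = 5613.24 → 5,610.

5,610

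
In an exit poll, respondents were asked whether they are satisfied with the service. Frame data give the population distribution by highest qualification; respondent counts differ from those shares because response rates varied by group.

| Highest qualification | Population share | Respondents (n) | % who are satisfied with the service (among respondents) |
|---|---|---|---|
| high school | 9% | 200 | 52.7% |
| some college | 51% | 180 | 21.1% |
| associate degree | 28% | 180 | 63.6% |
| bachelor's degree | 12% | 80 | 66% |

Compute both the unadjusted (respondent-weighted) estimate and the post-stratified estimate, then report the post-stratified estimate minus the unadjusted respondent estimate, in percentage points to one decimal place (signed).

Unadjusted (pooled respondent) estimate weights by respondent counts:
  (200/640)×52.7 + (180/640)×21.1 + (180/640)×63.6 + (80/640)×66 = 48.5406%
Post-stratifying to population shares instead:
  0.09×52.7 + 0.51×21.1 + 0.28×63.6 + 0.12×66 = 41.232%
Difference = 41.232 − 48.5406 = -7.3086 pp.

-7.3 percentage points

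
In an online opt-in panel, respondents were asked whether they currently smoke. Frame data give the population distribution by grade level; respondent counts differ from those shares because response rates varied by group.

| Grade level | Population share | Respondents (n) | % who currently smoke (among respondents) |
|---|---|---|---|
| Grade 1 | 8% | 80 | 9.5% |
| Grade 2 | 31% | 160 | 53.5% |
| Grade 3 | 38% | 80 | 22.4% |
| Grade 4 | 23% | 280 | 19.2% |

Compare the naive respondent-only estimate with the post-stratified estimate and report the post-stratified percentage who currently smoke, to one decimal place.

Unadjusted (pooled respondent) estimate weights by respondent counts:
  (80/600)×9.5 + (160/600)×53.5 + (80/600)×22.4 + (280/600)×19.2 = 27.48%
Reweighting by population grade level shares:
  0.08×9.5 + 0.31×53.5 + 0.38×22.4 + 0.23×19.2 = 30.273%

30.3%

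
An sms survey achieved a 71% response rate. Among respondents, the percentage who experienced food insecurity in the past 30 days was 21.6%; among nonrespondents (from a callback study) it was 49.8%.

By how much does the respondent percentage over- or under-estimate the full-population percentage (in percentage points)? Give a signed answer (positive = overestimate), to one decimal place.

-8.2 percentage points

Nonresponse fraction = 1 − 0.71 = 0.29.
Bias = (nonresponse fraction) × (respondent percentage − nonrespondent percentage)
     = 0.29 × (21.6 − 49.8) = 0.29 × -28.2 = -8.178.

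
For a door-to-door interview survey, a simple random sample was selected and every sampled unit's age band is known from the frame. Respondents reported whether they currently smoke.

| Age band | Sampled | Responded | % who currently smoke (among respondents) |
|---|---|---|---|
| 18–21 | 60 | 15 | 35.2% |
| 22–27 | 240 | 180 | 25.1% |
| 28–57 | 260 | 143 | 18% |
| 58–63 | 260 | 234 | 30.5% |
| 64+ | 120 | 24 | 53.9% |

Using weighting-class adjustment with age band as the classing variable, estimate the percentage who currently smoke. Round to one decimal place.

29.0%

Response rates by class: 18–21 15/60 = 25%, 22–27 180/240 = 75%, 28–57 143/260 = 55%, 58–63 234/260 = 90%, 64+ 24/120 = 20%.
Inverse-response-rate weighting restores each class to its sampled count, so class totals weight by n_sampled:
  18–21: 60 × 35.2 = 2112
  22–27: 240 × 25.1 = 6024
  28–57: 260 × 18 = 4680
  58–63: 260 × 30.5 = 7930
  64+: 120 × 53.9 = 6468
Adjusted estimate = 27,214 / 940 = 28.9511 → 29.0%.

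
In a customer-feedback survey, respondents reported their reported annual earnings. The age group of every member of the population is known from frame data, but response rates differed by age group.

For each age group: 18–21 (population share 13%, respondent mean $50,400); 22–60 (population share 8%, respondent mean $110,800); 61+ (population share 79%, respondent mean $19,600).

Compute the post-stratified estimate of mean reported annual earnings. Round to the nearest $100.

$30,900

Each cell contributes population-share × respondent value:
  18–21: 0.13 × 50,400 = 6552
  22–60: 0.08 × 110,800 = 8864
  61+: 0.79 × 19,600 = 15,484
Post-stratified estimate = 30,900 → $30,900.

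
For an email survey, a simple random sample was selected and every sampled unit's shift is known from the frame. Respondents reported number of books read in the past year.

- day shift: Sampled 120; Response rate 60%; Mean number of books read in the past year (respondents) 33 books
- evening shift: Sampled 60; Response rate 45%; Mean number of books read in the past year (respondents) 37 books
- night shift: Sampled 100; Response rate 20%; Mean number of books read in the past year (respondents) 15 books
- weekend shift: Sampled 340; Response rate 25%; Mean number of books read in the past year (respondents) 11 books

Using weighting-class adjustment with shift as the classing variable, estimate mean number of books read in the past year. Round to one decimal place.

18.4

Inverse-response-rate weighting restores each class to its sampled count, so class totals weight by n_sampled:
  day shift: 120 × 33 = 3960
  evening shift: 60 × 37 = 2220
  night shift: 100 × 15 = 1500
  weekend shift: 340 × 11 = 3740
Adjusted estimate = 11,420 / 620 = 18.4194 → 18.4.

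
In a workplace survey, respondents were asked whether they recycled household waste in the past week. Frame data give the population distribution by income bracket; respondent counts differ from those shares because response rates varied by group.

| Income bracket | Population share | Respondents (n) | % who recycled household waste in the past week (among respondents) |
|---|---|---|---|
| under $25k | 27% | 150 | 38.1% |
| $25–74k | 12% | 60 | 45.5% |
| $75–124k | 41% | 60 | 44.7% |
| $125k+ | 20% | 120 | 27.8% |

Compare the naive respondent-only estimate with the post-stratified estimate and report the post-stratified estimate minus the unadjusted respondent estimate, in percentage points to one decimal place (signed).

+2.5 percentage points

Naive respondent-only estimate (weights = respondent counts):
  (150/390)×38.1 + (60/390)×45.5 + (60/390)×44.7 + (120/390)×27.8 = 37.0846%
Post-stratifying to population shares instead:
  0.27×38.1 + 0.12×45.5 + 0.41×44.7 + 0.2×27.8 = 39.634%
Difference = 39.634 − 37.0846 = 2.5494 pp.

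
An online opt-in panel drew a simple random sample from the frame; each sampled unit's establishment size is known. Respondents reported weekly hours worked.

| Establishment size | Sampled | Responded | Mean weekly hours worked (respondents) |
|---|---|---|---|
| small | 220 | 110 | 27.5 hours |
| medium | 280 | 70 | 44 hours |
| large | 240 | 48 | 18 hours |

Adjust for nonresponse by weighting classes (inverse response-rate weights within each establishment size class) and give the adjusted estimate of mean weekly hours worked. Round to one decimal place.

30.7

Response rates by class: small 110/220 = 50%, medium 70/280 = 25%, large 48/240 = 20%.
With weight = n_sampled/n_responded per class, the weighted class total is n_sampled:
  small: 220 × 27.5 = 6050
  medium: 280 × 44 = 12,320
  large: 240 × 18 = 4320
Adjusted estimate = 22,690 / 740 = 30.6622 → 30.7.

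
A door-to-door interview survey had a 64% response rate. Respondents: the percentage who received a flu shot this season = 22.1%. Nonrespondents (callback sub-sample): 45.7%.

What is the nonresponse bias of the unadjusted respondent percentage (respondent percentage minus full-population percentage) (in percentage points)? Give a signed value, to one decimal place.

Nonresponse fraction = 1 − 0.64 = 0.36.
Bias = (nonresponse fraction) × (respondent percentage − nonrespondent percentage)
     = 0.36 × (22.1 − 45.7) = 0.36 × -23.6 = -8.496.

-8.5 percentage points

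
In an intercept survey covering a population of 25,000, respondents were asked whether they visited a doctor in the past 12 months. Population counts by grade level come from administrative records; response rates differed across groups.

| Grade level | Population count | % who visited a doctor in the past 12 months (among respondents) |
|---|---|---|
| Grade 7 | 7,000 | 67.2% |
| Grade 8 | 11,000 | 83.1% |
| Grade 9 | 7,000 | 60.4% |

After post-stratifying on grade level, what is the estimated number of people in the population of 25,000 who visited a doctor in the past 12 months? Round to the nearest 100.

18,100

Each cell contributes its population count × the respondent rate:
  Grade 7: 7,000 × 67.2% = 4704
  Grade 8: 11,000 × 83.1% = 9141
  Grade 9: 7,000 × 60.4% = 4228
Estimated total = 18,073 → 18,100.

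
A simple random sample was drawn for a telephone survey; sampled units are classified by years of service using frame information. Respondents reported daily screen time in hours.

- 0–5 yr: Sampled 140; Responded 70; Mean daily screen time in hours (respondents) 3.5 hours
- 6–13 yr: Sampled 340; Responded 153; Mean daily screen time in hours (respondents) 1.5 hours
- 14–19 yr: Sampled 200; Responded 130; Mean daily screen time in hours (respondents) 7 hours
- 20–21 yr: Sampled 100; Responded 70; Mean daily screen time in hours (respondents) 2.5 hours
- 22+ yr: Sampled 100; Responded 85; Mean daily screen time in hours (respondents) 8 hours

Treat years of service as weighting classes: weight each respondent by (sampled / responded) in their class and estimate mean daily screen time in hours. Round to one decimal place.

3.9

Response rates by class: 0–5 yr 70/140 = 50%, 6–13 yr 153/340 = 45%, 14–19 yr 130/200 = 65%, 20–21 yr 70/100 = 70%, 22+ yr 85/100 = 85%.
Each respondent's weight = sampled/responded in their class; summing within a class gives n_sampled, so:
  0–5 yr: 140 × 3.5 = 490
  6–13 yr: 340 × 1.5 = 510
  14–19 yr: 200 × 7 = 1400
  20–21 yr: 100 × 2.5 = 250
  22+ yr: 100 × 8 = 800
Adjusted estimate = 3450 / 880 = 3.92046 → 3.9.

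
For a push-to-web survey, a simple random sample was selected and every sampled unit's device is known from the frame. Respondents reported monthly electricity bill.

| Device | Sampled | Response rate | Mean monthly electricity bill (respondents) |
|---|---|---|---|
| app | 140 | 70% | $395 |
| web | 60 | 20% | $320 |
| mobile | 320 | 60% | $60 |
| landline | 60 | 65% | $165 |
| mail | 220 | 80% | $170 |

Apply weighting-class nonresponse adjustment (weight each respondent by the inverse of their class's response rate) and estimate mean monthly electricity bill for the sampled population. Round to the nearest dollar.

$176

With weight = n_sampled/n_responded per class, the weighted class total is n_sampled:
  app: 140 × 395 = 55,300
  web: 60 × 320 = 19,200
  mobile: 320 × 60 = 19,200
  landline: 60 × 165 = 9900
  mail: 220 × 170 = 37,400
Adjusted estimate = 141,000 / 800 = 176.25 → $176.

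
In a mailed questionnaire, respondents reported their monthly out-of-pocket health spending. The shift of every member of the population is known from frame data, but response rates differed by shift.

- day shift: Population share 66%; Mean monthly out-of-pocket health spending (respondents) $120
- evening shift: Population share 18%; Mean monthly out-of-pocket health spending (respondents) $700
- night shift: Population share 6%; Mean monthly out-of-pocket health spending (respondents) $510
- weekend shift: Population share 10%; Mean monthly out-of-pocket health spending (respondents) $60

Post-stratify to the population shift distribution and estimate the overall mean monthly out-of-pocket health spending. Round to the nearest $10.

Weight each group's respondent value by its population share:
  day shift: 0.66 × 120 = 79.2
  evening shift: 0.18 × 700 = 126
  night shift: 0.06 × 510 = 30.6
  weekend shift: 0.1 × 60 = 6
Post-stratified estimate = 241.8 → $240.

$240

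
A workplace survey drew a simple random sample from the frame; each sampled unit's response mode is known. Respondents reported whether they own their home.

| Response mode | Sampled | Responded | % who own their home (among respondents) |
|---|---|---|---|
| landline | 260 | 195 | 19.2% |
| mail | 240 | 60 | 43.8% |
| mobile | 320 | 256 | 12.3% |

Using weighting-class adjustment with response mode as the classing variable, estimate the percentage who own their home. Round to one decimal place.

Class response rates: landline 195/260 = 75%, mail 60/240 = 25%, mobile 256/320 = 80%.
Inverse-response-rate weighting restores each class to its sampled count, so class totals weight by n_sampled:
  landline: 260 × 19.2 = 4992
  mail: 240 × 43.8 = 10,512
  mobile: 320 × 12.3 = 3936
Adjusted estimate = 19,440 / 820 = 23.7073 → 23.7%.

23.7%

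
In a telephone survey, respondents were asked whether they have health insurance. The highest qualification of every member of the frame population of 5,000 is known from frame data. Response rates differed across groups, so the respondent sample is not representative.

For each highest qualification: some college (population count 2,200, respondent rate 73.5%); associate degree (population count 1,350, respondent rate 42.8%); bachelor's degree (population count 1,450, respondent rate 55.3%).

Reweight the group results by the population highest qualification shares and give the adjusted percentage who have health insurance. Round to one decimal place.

59.9%

Reweight to the known highest qualification distribution:
  some college: (2,200/5,000) × 73.5 = 32.34
  associate degree: (1,350/5,000) × 42.8 = 11.556
  bachelor's degree: (1,450/5,000) × 55.3 = 16.037
Post-stratified estimate = 59.933 → 59.9%.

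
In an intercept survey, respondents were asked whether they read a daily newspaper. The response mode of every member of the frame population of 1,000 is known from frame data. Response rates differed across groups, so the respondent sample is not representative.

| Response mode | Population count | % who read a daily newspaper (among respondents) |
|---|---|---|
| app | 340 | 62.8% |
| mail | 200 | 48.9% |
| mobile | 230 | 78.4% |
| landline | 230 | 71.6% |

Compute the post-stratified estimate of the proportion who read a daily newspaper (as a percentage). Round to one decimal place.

Post-stratification weights by population share, not respondent share:
  app: (340/1,000) × 62.8 = 21.352
  mail: (200/1,000) × 48.9 = 9.78
  mobile: (230/1,000) × 78.4 = 18.032
  landline: (230/1,000) × 71.6 = 16.468
Post-stratified estimate = 65.632 → 65.6%.

65.6%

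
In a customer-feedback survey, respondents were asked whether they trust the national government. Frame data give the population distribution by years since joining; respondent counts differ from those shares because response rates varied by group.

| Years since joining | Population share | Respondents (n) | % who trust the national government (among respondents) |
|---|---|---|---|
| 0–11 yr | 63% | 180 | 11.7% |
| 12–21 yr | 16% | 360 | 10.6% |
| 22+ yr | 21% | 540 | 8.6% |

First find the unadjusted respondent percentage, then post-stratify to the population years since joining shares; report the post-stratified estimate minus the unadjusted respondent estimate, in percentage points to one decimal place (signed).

Unadjusted (pooled respondent) estimate weights by respondent counts:
  (180/1080)×11.7 + (360/1080)×10.6 + (540/1080)×8.6 = 9.7833%
Post-stratifying to population shares instead:
  0.63×11.7 + 0.16×10.6 + 0.21×8.6 = 10.873%
Difference = 10.873 − 9.7833 = 1.0897 pp.

+1.1 percentage points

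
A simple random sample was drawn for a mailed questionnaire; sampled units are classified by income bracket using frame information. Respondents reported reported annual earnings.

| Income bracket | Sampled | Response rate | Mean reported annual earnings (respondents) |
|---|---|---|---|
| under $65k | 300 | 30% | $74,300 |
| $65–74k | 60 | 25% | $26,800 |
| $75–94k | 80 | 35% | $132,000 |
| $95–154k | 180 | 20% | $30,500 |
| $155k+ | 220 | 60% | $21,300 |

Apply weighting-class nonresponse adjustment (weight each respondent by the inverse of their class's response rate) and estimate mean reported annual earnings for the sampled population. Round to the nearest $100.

Inverse-response-rate weighting restores each class to its sampled count, so class totals weight by n_sampled:
  under $65k: 300 × 74,300 = 22,290,000
  $65–74k: 60 × 26,800 = 1,608,000
  $75–94k: 80 × 132,000 = 10,560,000
  $95–154k: 180 × 30,500 = 5,490,000
  $155k+: 220 × 21,300 = 4,686,000
Adjusted estimate = 44,634,000 / 840 = 53135.7 → $53,100.

$53,100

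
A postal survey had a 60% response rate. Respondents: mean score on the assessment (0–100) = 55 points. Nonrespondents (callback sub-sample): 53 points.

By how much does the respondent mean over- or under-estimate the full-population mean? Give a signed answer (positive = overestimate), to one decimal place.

+0.8

Nonresponse fraction = 1 − 0.6 = 0.4.
Bias = (nonresponse fraction) × (respondent mean − nonrespondent mean)
     = 0.4 × (55 − 53) = 0.4 × 2 = 0.8.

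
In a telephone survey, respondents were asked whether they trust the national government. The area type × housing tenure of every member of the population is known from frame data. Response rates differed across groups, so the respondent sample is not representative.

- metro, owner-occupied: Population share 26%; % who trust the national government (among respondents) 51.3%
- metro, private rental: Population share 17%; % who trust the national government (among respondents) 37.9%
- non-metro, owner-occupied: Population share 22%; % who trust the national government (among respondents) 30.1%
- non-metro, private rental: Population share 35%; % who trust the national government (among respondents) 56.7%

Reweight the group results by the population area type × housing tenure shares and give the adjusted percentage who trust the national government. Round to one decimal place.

Weight each group's respondent value by its population share:
  metro, owner-occupied: 0.26 × 51.3 = 13.338
  metro, private rental: 0.17 × 37.9 = 6.443
  non-metro, owner-occupied: 0.22 × 30.1 = 6.622
  non-metro, private rental: 0.35 × 56.7 = 19.845
Post-stratified estimate = 46.248 → 46.2%.

46.2%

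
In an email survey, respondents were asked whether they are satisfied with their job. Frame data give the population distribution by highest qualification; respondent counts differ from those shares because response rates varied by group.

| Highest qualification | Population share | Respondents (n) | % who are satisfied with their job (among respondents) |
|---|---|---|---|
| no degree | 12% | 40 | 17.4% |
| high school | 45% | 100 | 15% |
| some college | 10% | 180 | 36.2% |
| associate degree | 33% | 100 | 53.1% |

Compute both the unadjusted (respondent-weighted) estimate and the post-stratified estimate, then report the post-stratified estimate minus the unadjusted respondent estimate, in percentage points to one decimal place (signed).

Without adjustment, the pooled respondent share is:
  (40/420)×17.4 + (100/420)×15 + (180/420)×36.2 + (100/420)×53.1 = 33.3857%
Post-stratified estimate weights by population shares:
  0.12×17.4 + 0.45×15 + 0.1×36.2 + 0.33×53.1 = 29.981%
Difference = 29.981 − 33.3857 = -3.4047 pp.

-3.4 percentage points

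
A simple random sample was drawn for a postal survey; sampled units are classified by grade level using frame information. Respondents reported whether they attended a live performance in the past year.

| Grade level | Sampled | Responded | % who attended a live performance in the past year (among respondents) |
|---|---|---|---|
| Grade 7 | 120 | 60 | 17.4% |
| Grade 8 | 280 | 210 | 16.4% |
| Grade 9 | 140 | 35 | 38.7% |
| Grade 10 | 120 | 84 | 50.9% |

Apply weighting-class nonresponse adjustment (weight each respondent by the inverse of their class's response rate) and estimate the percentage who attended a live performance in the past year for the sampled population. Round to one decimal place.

27.6%

Class response rates: Grade 7 60/120 = 50%, Grade 8 210/280 = 75%, Grade 9 35/140 = 25%, Grade 10 84/120 = 70%.
Each respondent's weight = sampled/responded in their class; summing within a class gives n_sampled, so:
  Grade 7: 120 × 17.4 = 2088
  Grade 8: 280 × 16.4 = 4592
  Grade 9: 140 × 38.7 = 5418
  Grade 10: 120 × 50.9 = 6108
Adjusted estimate = 18,206 / 660 = 27.5848 → 27.6%.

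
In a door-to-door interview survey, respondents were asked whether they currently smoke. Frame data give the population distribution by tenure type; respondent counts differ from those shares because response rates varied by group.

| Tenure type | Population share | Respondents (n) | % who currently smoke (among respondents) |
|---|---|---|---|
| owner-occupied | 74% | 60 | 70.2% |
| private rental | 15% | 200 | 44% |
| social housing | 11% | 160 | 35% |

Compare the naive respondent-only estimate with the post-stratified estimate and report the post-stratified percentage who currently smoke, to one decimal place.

Without adjustment, the pooled respondent share is:
  (60/420)×70.2 + (200/420)×44 + (160/420)×35 = 44.3143%
Post-stratified estimate weights by population shares:
  0.74×70.2 + 0.15×44 + 0.11×35 = 62.398%

62.4%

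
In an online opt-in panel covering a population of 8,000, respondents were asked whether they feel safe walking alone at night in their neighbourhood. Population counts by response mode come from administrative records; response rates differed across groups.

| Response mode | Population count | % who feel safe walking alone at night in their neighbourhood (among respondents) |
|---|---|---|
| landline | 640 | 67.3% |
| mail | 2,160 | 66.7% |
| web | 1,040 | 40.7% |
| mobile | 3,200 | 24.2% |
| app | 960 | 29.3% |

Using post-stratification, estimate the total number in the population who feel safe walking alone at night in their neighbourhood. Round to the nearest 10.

3,350

Apply each group's respondent rate to its population count:
  landline: 640 × 67.3% = 430.72
  mail: 2,160 × 66.7% = 1440.72
  web: 1,040 × 40.7% = 423.28
  mobile: 3,200 × 24.2% = 774.4
  app: 960 × 29.3% = 281.28
Estimated total = 3350.4 → 3,350.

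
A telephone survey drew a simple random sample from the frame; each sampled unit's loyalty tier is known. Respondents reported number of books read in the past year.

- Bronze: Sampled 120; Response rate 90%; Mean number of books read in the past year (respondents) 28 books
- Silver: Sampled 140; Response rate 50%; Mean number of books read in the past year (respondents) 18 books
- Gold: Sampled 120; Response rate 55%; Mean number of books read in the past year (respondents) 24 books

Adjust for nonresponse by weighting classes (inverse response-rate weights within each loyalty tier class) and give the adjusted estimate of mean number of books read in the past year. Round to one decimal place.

23.1

Inverse-response-rate weighting restores each class to its sampled count, so class totals weight by n_sampled:
  Bronze: 120 × 28 = 3360
  Silver: 140 × 18 = 2520
  Gold: 120 × 24 = 2880
Adjusted estimate = 8760 / 380 = 23.0526 → 23.1.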